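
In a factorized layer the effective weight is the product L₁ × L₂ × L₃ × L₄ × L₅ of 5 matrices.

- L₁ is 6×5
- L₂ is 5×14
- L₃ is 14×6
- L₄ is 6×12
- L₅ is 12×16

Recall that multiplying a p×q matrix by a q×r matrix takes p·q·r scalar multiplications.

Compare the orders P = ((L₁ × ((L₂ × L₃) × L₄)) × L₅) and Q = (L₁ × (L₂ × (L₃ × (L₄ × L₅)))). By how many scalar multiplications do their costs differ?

Order P = ((L₁ × ((L₂ × L₃) × L₄)) × L₅): (L₂ × L₃): 5×14 by 14×6 → 5×6, cost 5·14·6 = 420; ((L₂ × L₃) × L₄): 5×6 by 6×12 → 5×12, cost 5·6·12 = 360; cumulative 780; (L₁ × ((L₂ × L₃) × L₄)): 6×5 by 5×12 → 6×12, cost 6·5·12 = 360; cumulative 1140; ((L₁ × ((L₂ × L₃) × L₄)) × L₅): 6×12 by 12×16 → 6×16, cost 6·12·16 = 1152; cumulative 2292. Total 2292.
Order Q = (L₁ × (L₂ × (L₃ × (L₄ × L₅)))): (L₄ × L₅): 6×12 by 12×16 → 6×16, cost 6·12·16 = 1152; (L₃ × (L₄ × L₅)): 14×6 by 6×16 → 14×16, cost 14·6·16 = 1344; cumulative 2496; (L₂ × (L₃ × (L₄ × L₅))): 5×14 by 14×16 → 5×16, cost 5·14·16 = 1120; cumulative 3616; (L₁ × (L₂ × (L₃ × (L₄ × L₅)))): 6×5 by 5×16 → 6×16, cost 6·5·16 = 480; cumulative 4096. Total 4096.
Difference: |2292 − 4096| = 1804.

1804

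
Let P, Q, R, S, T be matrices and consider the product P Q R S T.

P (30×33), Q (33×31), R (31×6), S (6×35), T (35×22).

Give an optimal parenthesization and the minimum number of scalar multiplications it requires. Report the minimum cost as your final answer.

Adjacent pairs: PQ = 30·33·31 = 30690; QR = 33·31·6 = 6138; RS = 31·6·35 = 6510; ST = 6·35·22 = 4620.
Length 3: P..R: k=1: 0+6138+30·33·6=12078; k=2: 30690+0+30·31·6=36270 → min 12078 | Q..S: k=2: 0+6510+33·31·35=42315; k=3: 6138+0+33·6·35=13068 → min 13068 | R..T: k=3: 0+4620+31·6·22=8712; k=4: 6510+0+31·35·22=30380 → min 8712.
Length 4: P..S: k=1: 0+13068+30·33·35=47718; k=2: 30690+6510+30·31·35=69750; k=3: 12078+0+30·6·35=18378 → min 18378 | Q..T: k=2: 0+8712+33·31·22=31218; k=3: 6138+4620+33·6·22=15114; k=4: 13068+0+33·35·22=38478 → min 15114.
Length 5: P..T: k=1: 0+15114+30·33·22=36894; k=2: 30690+8712+30·31·22=59862; k=3: 12078+4620+30·6·22=20658; k=4: 18378+0+30·35·22=41478 → min 20658.
Optimal parenthesization: ((P (Q R)) (S T)) with cost 20658.

20658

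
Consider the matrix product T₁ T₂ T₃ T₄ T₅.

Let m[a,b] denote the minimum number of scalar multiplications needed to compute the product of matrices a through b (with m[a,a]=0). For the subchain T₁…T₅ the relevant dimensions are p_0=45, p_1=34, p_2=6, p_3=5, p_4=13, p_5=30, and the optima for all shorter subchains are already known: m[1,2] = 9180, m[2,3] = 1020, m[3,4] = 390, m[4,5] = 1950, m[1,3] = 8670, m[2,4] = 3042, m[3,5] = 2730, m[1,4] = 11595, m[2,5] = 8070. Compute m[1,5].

m[1,5] = min over k∈[1,4] of m[1,k]+m[k+1,5]+p_{0}·p_k·p_{5}.
k=1: 0 + 8070 + 45·34·30 = 53970; k=2: 9180 + 2730 + 45·6·30 = 20010; k=3: 8670 + 1950 + 45·5·30 = 17370; k=4: 11595 + 0 + 45·13·30 = 29145.
Minimum: 17370 at k=3.

17370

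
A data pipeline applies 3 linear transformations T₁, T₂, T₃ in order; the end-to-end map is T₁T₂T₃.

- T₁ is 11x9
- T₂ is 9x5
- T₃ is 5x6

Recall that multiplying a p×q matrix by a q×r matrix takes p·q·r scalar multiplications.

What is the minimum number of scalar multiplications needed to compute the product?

Order (T₁(T₂T₃)): (T₂T₃): 9×5 by 5×6 → 9×6, cost 9·5·6 = 270; (T₁(T₂T₃)): 11×9 by 9×6 → 11×6, cost 11·9·6 = 594; cumulative 864. Total 864.
Order ((T₁T₂)T₃): (T₁T₂): 11×9 by 9×5 → 11×5, cost 11·9·5 = 495; ((T₁T₂)T₃): 11×5 by 5×6 → 11×6, cost 11·5·6 = 330; cumulative 825. Total 825.
Minimum: 825.

825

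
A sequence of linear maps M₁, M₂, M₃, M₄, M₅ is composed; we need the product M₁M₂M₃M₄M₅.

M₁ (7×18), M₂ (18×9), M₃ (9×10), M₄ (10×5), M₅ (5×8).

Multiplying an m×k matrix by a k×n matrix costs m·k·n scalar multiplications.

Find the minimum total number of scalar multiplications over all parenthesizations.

Adjacent pairs: M₁M₂ = 7·18·9 = 1134; M₂M₃ = 18·9·10 = 1620; M₃M₄ = 9·10·5 = 450; M₄M₅ = 10·5·8 = 400.
Length 3: M₁..M₃: k=1: 0+1620+7·18·10=2880; k=2: 1134+0+7·9·10=1764 → min 1764 | M₂..M₄: k=2: 0+450+18·9·5=1260; k=3: 1620+0+18·10·5=2520 → min 1260 | M₃..M₅: k=3: 0+400+9·10·8=1120; k=4: 450+0+9·5·8=810 → min 810.
Length 4: M₁..M₄: k=1: 0+1260+7·18·5=1890; k=2: 1134+450+7·9·5=1899; k=3: 1764+0+7·10·5=2114 → min 1890 | M₂..M₅: k=2: 0+810+18·9·8=2106; k=3: 1620+400+18·10·8=3460; k=4: 1260+0+18·5·8=1980 → min 1980.
Length 5: M₁..M₅: k=1: 0+1980+7·18·8=2988; k=2: 1134+810+7·9·8=2448; k=3: 1764+400+7·10·8=2724; k=4: 1890+0+7·5·8=2170 → min 2170.
Optimal order: ((M₁(M₂(M₃M₄)))M₅) with cost 2170.

2170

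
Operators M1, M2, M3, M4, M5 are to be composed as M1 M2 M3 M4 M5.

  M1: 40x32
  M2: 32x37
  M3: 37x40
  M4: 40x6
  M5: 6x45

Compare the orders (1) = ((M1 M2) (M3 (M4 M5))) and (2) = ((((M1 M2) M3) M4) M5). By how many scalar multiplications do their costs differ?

64400

Order (1) = ((M1 M2) (M3 (M4 M5))): (M1 M2): 40×32 by 32×37 → 40×37, cost 40·32·37 = 47360; (M4 M5): 40×6 by 6×45 → 40×45, cost 40·6·45 = 10800; (M3 (M4 M5)): 37×40 by 40×45 → 37×45, cost 37·40·45 = 66600; cumulative 77400; ((M1 M2) (M3 (M4 M5))): 40×37 by 37×45 → 40×45, cost 40·37·45 = 66600; cumulative 191360. Total 191360.
Order (2) = ((((M1 M2) M3) M4) M5): (M1 M2): 40×32 by 32×37 → 40×37, cost 40·32·37 = 47360; ((M1 M2) M3): 40×37 by 37×40 → 40×40, cost 40·37·40 = 59200; cumulative 106560; (((M1 M2) M3) M4): 40×40 by 40×6 → 40×6, cost 40·40·6 = 9600; cumulative 116160; ((((M1 M2) M3) M4) M5): 40×6 by 6×45 → 40×45, cost 40·6·45 = 10800; cumulative 126960. Total 126960.
Difference: |191360 − 126960| = 64400.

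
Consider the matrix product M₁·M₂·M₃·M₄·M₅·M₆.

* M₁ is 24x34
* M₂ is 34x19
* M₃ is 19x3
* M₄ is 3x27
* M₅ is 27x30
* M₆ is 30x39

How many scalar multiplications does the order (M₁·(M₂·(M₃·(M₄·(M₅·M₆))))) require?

(M₅·M₆): 27×30 by 30×39 → 27×39, cost 27·30·39 = 31590
(M₄·(M₅·M₆)): 3×27 by 27×39 → 3×39, cost 3·27·39 = 3159; cumulative 34749
(M₃·(M₄·(M₅·M₆))): 19×3 by 3×39 → 19×39, cost 19·3·39 = 2223; cumulative 36972
(M₂·(M₃·(M₄·(M₅·M₆)))): 34×19 by 19×39 → 34×39, cost 34·19·39 = 25194; cumulative 62166
(M₁·(M₂·(M₃·(M₄·(M₅·M₆))))): 24×34 by 34×39 → 24×39, cost 24·34·39 = 31824; cumulative 93990
Total: 93990 scalar multiplications.

93990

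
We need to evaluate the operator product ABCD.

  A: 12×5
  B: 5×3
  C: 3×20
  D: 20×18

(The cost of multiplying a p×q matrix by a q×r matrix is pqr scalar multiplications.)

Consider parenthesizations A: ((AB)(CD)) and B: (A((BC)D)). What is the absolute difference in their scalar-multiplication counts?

1272

Order A = ((AB)(CD)): (AB): 12×5 by 5×3 → 12×3, cost 12·5·3 = 180; (CD): 3×20 by 20×18 → 3×18, cost 3·20·18 = 1080; ((AB)(CD)): 12×3 by 3×18 → 12×18, cost 12·3·18 = 648; cumulative 1908. Total 1908.
Order B = (A((BC)D)): (BC): 5×3 by 3×20 → 5×20, cost 5·3·20 = 300; ((BC)D): 5×20 by 20×18 → 5×18, cost 5·20·18 = 1800; cumulative 2100; (A((BC)D)): 12×5 by 5×18 → 12×18, cost 12·5·18 = 1080; cumulative 3180. Total 3180.
Difference: |1908 − 3180| = 1272.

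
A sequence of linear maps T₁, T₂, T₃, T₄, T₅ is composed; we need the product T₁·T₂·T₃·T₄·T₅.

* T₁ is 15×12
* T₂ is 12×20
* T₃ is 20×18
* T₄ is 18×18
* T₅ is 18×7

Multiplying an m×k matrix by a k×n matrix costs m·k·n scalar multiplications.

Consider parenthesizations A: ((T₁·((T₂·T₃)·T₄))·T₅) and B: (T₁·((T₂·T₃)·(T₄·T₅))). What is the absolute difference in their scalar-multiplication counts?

Order A = ((T₁·((T₂·T₃)·T₄))·T₅): (T₂·T₃): 12×20 by 20×18 → 12×18, cost 12·20·18 = 4320; ((T₂·T₃)·T₄): 12×18 by 18×18 → 12×18, cost 12·18·18 = 3888; cumulative 8208; (T₁·((T₂·T₃)·T₄)): 15×12 by 12×18 → 15×18, cost 15·12·18 = 3240; cumulative 11448; ((T₁·((T₂·T₃)·T₄))·T₅): 15×18 by 18×7 → 15×7, cost 15·18·7 = 1890; cumulative 13338. Total 13338.
Order B = (T₁·((T₂·T₃)·(T₄·T₅))): (T₂·T₃): 12×20 by 20×18 → 12×18, cost 12·20·18 = 4320; (T₄·T₅): 18×18 by 18×7 → 18×7, cost 18·18·7 = 2268; ((T₂·T₃)·(T₄·T₅)): 12×18 by 18×7 → 12×7, cost 12·18·7 = 1512; cumulative 8100; (T₁·((T₂·T₃)·(T₄·T₅))): 15×12 by 12×7 → 15×7, cost 15·12·7 = 1260; cumulative 9360. Total 9360.
Difference: |13338 − 9360| = 3978.

3978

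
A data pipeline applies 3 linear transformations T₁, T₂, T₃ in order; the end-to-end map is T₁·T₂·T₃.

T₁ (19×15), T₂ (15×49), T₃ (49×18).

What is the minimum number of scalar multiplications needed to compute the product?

18360

Order (T₁·(T₂·T₃)): (T₂·T₃): 15×49 by 49×18 → 15×18, cost 15·49·18 = 13230; (T₁·(T₂·T₃)): 19×15 by 15×18 → 19×18, cost 19·15·18 = 5130; cumulative 18360. Total 18360.
Order ((T₁·T₂)·T₃): (T₁·T₂): 19×15 by 15×49 → 19×49, cost 19·15·49 = 13965; ((T₁·T₂)·T₃): 19×49 by 49×18 → 19×18, cost 19·49·18 = 16758; cumulative 30723. Total 30723.
Minimum: 18360.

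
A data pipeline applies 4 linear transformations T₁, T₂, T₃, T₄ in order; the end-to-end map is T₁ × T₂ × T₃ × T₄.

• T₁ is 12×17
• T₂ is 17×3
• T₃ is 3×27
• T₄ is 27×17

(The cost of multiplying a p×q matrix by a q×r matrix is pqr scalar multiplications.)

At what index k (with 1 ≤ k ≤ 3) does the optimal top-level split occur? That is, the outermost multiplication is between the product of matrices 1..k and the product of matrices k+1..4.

Adjacent pairs: T₁T₂ = 12·17·3 = 612; T₂T₃ = 17·3·27 = 1377; T₃T₄ = 3·27·17 = 1377.
Length 3: T₁..T₃: k=1: 0+1377+12·17·27=6885; k=2: 612+0+12·3·27=1584 → min 1584 | T₂..T₄: k=2: 0+1377+17·3·17=2244; k=3: 1377+0+17·27·17=9180 → min 2244.
Top-level splits: k=1: (T₁..T₁)·(T₂..T₄) → 0+2244+12·17·17 = 5712; k=2: (T₁..T₂)·(T₃..T₄) → 612+1377+12·3·17 = 2601; k=3: (T₁..T₃)·(T₄..T₄) → 1584+0+12·27·17 = 7092.
Best split is after T₂, i.e. k = 2.

2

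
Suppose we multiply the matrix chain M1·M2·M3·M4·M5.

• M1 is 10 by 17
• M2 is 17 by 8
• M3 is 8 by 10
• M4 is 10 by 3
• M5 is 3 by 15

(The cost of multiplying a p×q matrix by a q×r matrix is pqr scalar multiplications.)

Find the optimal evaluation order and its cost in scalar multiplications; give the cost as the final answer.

Adjacent pairs: M1M2 = 10·17·8 = 1360; M2M3 = 17·8·10 = 1360; M3M4 = 8·10·3 = 240; M4M5 = 10·3·15 = 450.
Length 3: M1..M3: k=1: 0+1360+10·17·10=3060; k=2: 1360+0+10·8·10=2160 → min 2160 | M2..M4: k=2: 0+240+17·8·3=648; k=3: 1360+0+17·10·3=1870 → min 648 | M3..M5: k=3: 0+450+8·10·15=1650; k=4: 240+0+8·3·15=600 → min 600.
Length 4: M1..M4: k=1: 0+648+10·17·3=1158; k=2: 1360+240+10·8·3=1840; k=3: 2160+0+10·10·3=2460 → min 1158 | M2..M5: k=2: 0+600+17·8·15=2640; k=3: 1360+450+17·10·15=4360; k=4: 648+0+17·3·15=1413 → min 1413.
Length 5: M1..M5: k=1: 0+1413+10·17·15=3963; k=2: 1360+600+10·8·15=3160; k=3: 2160+450+10·10·15=4110; k=4: 1158+0+10·3·15=1608 → min 1608.
Optimal parenthesization: ((M1·(M2·(M3·M4)))·M5) with cost 1608.

1608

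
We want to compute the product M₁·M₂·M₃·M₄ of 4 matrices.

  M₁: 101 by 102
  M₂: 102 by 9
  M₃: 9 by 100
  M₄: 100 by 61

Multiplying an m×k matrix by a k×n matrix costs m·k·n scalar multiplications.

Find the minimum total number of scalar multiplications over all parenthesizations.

203067

Adjacent pairs: M₁M₂ = 101·102·9 = 92718; M₂M₃ = 102·9·100 = 91800; M₃M₄ = 9·100·61 = 54900.
Length 3: M₁..M₃: k=1: 0+91800+101·102·100=1122000; k=2: 92718+0+101·9·100=183618 → min 183618 | M₂..M₄: k=2: 0+54900+102·9·61=110898; k=3: 91800+0+102·100·61=714000 → min 110898.
Length 4: M₁..M₄: k=1: 0+110898+101·102·61=739320; k=2: 92718+54900+101·9·61=203067; k=3: 183618+0+101·100·61=799718 → min 203067.
Optimal order: ((M₁·M₂)·(M₃·M₄)) with cost 203067.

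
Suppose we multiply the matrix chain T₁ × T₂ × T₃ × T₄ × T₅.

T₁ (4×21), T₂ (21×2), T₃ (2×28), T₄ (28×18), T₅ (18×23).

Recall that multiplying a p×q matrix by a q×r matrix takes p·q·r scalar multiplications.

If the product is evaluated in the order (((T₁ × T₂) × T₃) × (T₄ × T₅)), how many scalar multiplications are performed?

14560

(T₁ × T₂): 4×21 by 21×2 → 4×2, cost 4·21·2 = 168
((T₁ × T₂) × T₃): 4×2 by 2×28 → 4×28, cost 4·2·28 = 224; cumulative 392
(T₄ × T₅): 28×18 by 18×23 → 28×23, cost 28·18·23 = 11592
(((T₁ × T₂) × T₃) × (T₄ × T₅)): 4×28 by 28×23 → 4×23, cost 4·28·23 = 2576; cumulative 14560
Total: 14560 scalar multiplications.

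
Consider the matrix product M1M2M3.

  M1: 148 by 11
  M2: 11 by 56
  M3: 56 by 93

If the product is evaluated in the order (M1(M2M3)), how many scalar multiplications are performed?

208692

(M2M3): 11×56 by 56×93 → 11×93, cost 11·56·93 = 57288
(M1(M2M3)): 148×11 by 11×93 → 148×93, cost 148·11·93 = 151404; cumulative 208692
Total: 208692 scalar multiplications.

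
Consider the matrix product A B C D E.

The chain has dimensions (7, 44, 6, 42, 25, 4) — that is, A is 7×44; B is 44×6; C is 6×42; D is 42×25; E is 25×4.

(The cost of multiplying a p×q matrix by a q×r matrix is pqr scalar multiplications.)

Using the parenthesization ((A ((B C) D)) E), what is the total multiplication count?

(B C): 44×6 by 6×42 → 44×42, cost 44·6·42 = 11088
((B C) D): 44×42 by 42×25 → 44×25, cost 44·42·25 = 46200; cumulative 57288
(A ((B C) D)): 7×44 by 44×25 → 7×25, cost 7·44·25 = 7700; cumulative 64988
((A ((B C) D)) E): 7×25 by 25×4 → 7×4, cost 7·25·4 = 700; cumulative 65688
Total: 65688 scalar multiplications.

65688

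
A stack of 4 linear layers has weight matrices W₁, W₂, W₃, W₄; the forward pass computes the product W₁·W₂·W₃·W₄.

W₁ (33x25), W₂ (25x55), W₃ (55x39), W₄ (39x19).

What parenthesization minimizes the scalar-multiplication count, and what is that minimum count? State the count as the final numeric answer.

Adjacent pairs: W₁W₂ = 33·25·55 = 45375; W₂W₃ = 25·55·39 = 53625; W₃W₄ = 55·39·19 = 40755.
Length 3: W₁..W₃: k=1: 0+53625+33·25·39=85800; k=2: 45375+0+33·55·39=116160 → min 85800 | W₂..W₄: k=2: 0+40755+25·55·19=66880; k=3: 53625+0+25·39·19=72150 → min 66880.
Length 4: W₁..W₄: k=1: 0+66880+33·25·19=82555; k=2: 45375+40755+33·55·19=120615; k=3: 85800+0+33·39·19=110253 → min 82555.
Optimal parenthesization: (W₁·(W₂·(W₃·W₄))) with cost 82555.

82555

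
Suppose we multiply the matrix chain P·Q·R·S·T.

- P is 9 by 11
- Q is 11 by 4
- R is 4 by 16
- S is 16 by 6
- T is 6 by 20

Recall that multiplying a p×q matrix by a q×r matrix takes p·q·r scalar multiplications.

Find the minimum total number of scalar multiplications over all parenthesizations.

1980

Adjacent pairs: PQ = 9·11·4 = 396; QR = 11·4·16 = 704; RS = 4·16·6 = 384; ST = 16·6·20 = 1920.
Length 3: P..R: k=1: 0+704+9·11·16=2288; k=2: 396+0+9·4·16=972 → min 972 | Q..S: k=2: 0+384+11·4·6=648; k=3: 704+0+11·16·6=1760 → min 648 | R..T: k=3: 0+1920+4·16·20=3200; k=4: 384+0+4·6·20=864 → min 864.
Length 4: P..S: k=1: 0+648+9·11·6=1242; k=2: 396+384+9·4·6=996; k=3: 972+0+9·16·6=1836 → min 996 | Q..T: k=2: 0+864+11·4·20=1744; k=3: 704+1920+11·16·20=6144; k=4: 648+0+11·6·20=1968 → min 1744.
Length 5: P..T: k=1: 0+1744+9·11·20=3724; k=2: 396+864+9·4·20=1980; k=3: 972+1920+9·16·20=5772; k=4: 996+0+9·6·20=2076 → min 1980.
Optimal order: ((P·Q)·((R·S)·T)) with cost 1980.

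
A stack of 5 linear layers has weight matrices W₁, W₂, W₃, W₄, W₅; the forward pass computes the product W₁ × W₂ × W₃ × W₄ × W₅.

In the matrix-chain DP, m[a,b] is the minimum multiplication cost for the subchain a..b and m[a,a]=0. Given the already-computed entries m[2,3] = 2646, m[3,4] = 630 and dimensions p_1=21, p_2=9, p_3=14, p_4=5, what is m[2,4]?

1575

m[2,4] = min over k∈[2,3] of m[2,k]+m[k+1,4]+p_{1}·p_k·p_{4}.
k=2: 0 + 630 + 21·9·5 = 1575; k=3: 2646 + 0 + 21·14·5 = 4116.
Minimum: 1575 at k=2.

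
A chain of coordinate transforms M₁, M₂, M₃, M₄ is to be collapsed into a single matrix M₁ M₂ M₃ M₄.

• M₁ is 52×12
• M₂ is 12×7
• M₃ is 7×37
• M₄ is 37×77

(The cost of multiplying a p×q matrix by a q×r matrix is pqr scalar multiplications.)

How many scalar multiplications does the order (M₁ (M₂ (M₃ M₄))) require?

74459

(M₃ M₄): 7×37 by 37×77 → 7×77, cost 7·37·77 = 19943
(M₂ (M₃ M₄)): 12×7 by 7×77 → 12×77, cost 12·7·77 = 6468; cumulative 26411
(M₁ (M₂ (M₃ M₄))): 52×12 by 12×77 → 52×77, cost 52·12·77 = 48048; cumulative 74459
Total: 74459 scalar multiplications.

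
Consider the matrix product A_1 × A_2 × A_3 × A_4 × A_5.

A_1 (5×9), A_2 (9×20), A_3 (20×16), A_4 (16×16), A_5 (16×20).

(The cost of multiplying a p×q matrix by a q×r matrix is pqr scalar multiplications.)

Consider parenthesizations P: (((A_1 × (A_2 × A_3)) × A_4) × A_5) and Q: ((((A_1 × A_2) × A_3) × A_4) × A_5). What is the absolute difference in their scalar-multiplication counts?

1100

Order P = (((A_1 × (A_2 × A_3)) × A_4) × A_5): (A_2 × A_3): 9×20 by 20×16 → 9×16, cost 9·20·16 = 2880; (A_1 × (A_2 × A_3)): 5×9 by 9×16 → 5×16, cost 5·9·16 = 720; cumulative 3600; ((A_1 × (A_2 × A_3)) × A_4): 5×16 by 16×16 → 5×16, cost 5·16·16 = 1280; cumulative 4880; (((A_1 × (A_2 × A_3)) × A_4) × A_5): 5×16 by 16×20 → 5×20, cost 5·16·20 = 1600; cumulative 6480. Total 6480.
Order Q = ((((A_1 × A_2) × A_3) × A_4) × A_5): (A_1 × A_2): 5×9 by 9×20 → 5×20, cost 5·9·20 = 900; ((A_1 × A_2) × A_3): 5×20 by 20×16 → 5×16, cost 5·20·16 = 1600; cumulative 2500; (((A_1 × A_2) × A_3) × A_4): 5×16 by 16×16 → 5×16, cost 5·16·16 = 1280; cumulative 3780; ((((A_1 × A_2) × A_3) × A_4) × A_5): 5×16 by 16×20 → 5×20, cost 5·16·20 = 1600; cumulative 5380. Total 5380.
Difference: |6480 − 5380| = 1100.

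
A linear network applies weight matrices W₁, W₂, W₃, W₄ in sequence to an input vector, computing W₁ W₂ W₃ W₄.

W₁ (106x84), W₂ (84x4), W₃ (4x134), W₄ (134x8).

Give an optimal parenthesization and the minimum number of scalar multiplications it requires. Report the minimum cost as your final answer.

Adjacent pairs: W₁W₂ = 106·84·4 = 35616; W₂W₃ = 84·4·134 = 45024; W₃W₄ = 4·134·8 = 4288.
Length 3: W₁..W₃: k=1: 0+45024+106·84·134=1238160; k=2: 35616+0+106·4·134=92432 → min 92432 | W₂..W₄: k=2: 0+4288+84·4·8=6976; k=3: 45024+0+84·134·8=135072 → min 6976.
Length 4: W₁..W₄: k=1: 0+6976+106·84·8=78208; k=2: 35616+4288+106·4·8=43296; k=3: 92432+0+106·134·8=206064 → min 43296.
Optimal parenthesization: ((W₁ W₂) (W₃ W₄)) with cost 43296.

43296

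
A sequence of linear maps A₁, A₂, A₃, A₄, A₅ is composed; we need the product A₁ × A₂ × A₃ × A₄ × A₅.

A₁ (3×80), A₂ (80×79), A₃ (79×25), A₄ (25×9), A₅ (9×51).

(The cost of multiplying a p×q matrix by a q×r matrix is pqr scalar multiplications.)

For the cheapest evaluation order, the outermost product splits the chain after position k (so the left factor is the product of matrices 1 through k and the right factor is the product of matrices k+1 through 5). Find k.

4

Adjacent pairs: A₁A₂ = 3·80·79 = 18960; A₂A₃ = 80·79·25 = 158000; A₃A₄ = 79·25·9 = 17775; A₄A₅ = 25·9·51 = 11475.
Length 3: A₁..A₃: k=1: 0+158000+3·80·25=164000; k=2: 18960+0+3·79·25=24885 → min 24885 | A₂..A₄: k=2: 0+17775+80·79·9=74655; k=3: 158000+0+80·25·9=176000 → min 74655 | A₃..A₅: k=3: 0+11475+79·25·51=112200; k=4: 17775+0+79·9·51=54036 → min 54036.
Length 4: A₁..A₄: k=1: 0+74655+3·80·9=76815; k=2: 18960+17775+3·79·9=38868; k=3: 24885+0+3·25·9=25560 → min 25560 | A₂..A₅: k=2: 0+54036+80·79·51=376356; k=3: 158000+11475+80·25·51=271475; k=4: 74655+0+80·9·51=111375 → min 111375.
Top-level splits: k=1: (A₁..A₁)·(A₂..A₅) → 0+111375+3·80·51 = 123615; k=2: (A₁..A₂)·(A₃..A₅) → 18960+54036+3·79·51 = 85083; k=3: (A₁..A₃)·(A₄..A₅) → 24885+11475+3·25·51 = 40185; k=4: (A₁..A₄)·(A₅..A₅) → 25560+0+3·9·51 = 26937.
Best split is after A₄, i.e. k = 4.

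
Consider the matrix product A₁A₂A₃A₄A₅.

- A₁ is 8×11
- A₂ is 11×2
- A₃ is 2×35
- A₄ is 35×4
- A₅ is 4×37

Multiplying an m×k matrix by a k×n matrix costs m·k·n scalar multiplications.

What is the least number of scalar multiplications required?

1344

Adjacent pairs: A₁A₂ = 8·11·2 = 176; A₂A₃ = 11·2·35 = 770; A₃A₄ = 2·35·4 = 280; A₄A₅ = 35·4·37 = 5180.
Length 3: A₁..A₃: k=1: 0+770+8·11·35=3850; k=2: 176+0+8·2·35=736 → min 736 | A₂..A₄: k=2: 0+280+11·2·4=368; k=3: 770+0+11·35·4=2310 → min 368 | A₃..A₅: k=3: 0+5180+2·35·37=7770; k=4: 280+0+2·4·37=576 → min 576.
Length 4: A₁..A₄: k=1: 0+368+8·11·4=720; k=2: 176+280+8·2·4=520; k=3: 736+0+8·35·4=1856 → min 520 | A₂..A₅: k=2: 0+576+11·2·37=1390; k=3: 770+5180+11·35·37=20195; k=4: 368+0+11·4·37=1996 → min 1390.
Length 5: A₁..A₅: k=1: 0+1390+8·11·37=4646; k=2: 176+576+8·2·37=1344; k=3: 736+5180+8·35·37=16276; k=4: 520+0+8·4·37=1704 → min 1344.
Optimal order: ((A₁A₂)((A₃A₄)A₅)) with cost 1344.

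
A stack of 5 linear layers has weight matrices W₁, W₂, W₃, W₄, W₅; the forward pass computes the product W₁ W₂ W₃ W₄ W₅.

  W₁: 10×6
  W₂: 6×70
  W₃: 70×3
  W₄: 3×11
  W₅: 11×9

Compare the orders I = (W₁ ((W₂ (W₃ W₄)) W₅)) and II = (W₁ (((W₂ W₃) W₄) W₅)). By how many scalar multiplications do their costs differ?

5472

Order I = (W₁ ((W₂ (W₃ W₄)) W₅)): (W₃ W₄): 70×3 by 3×11 → 70×11, cost 70·3·11 = 2310; (W₂ (W₃ W₄)): 6×70 by 70×11 → 6×11, cost 6·70·11 = 4620; cumulative 6930; ((W₂ (W₃ W₄)) W₅): 6×11 by 11×9 → 6×9, cost 6·11·9 = 594; cumulative 7524; (W₁ ((W₂ (W₃ W₄)) W₅)): 10×6 by 6×9 → 10×9, cost 10·6·9 = 540; cumulative 8064. Total 8064.
Order II = (W₁ (((W₂ W₃) W₄) W₅)): (W₂ W₃): 6×70 by 70×3 → 6×3, cost 6·70·3 = 1260; ((W₂ W₃) W₄): 6×3 by 3×11 → 6×11, cost 6·3·11 = 198; cumulative 1458; (((W₂ W₃) W₄) W₅): 6×11 by 11×9 → 6×9, cost 6·11·9 = 594; cumulative 2052; (W₁ (((W₂ W₃) W₄) W₅)): 10×6 by 6×9 → 10×9, cost 10·6·9 = 540; cumulative 2592. Total 2592.
Difference: |8064 − 2592| = 5472.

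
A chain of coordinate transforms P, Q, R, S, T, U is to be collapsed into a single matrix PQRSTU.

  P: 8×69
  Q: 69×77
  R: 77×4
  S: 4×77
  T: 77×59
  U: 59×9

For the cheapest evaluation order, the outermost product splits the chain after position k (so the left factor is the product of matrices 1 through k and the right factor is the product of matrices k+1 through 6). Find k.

3

Adjacent pairs: PQ = 8·69·77 = 42504; QR = 69·77·4 = 21252; RS = 77·4·77 = 23716; ST = 4·77·59 = 18172; TU = 77·59·9 = 40887.
Length 3: P..R: k=1: 0+21252+8·69·4=23460; k=2: 42504+0+8·77·4=44968 → min 23460 | Q..S: k=2: 0+23716+69·77·77=432817; k=3: 21252+0+69·4·77=42504 → min 42504 | R..T: k=3: 0+18172+77·4·59=36344; k=4: 23716+0+77·77·59=373527 → min 36344 | S..U: k=4: 0+40887+4·77·9=43659; k=5: 18172+0+4·59·9=20296 → min 20296.
Length 4: P..S: k=1: 0+42504+8·69·77=85008; k=2: 42504+23716+8·77·77=113652; k=3: 23460+0+8·4·77=25924 → min 25924 | Q..T: k=2: 0+36344+69·77·59=349811; k=3: 21252+18172+69·4·59=55708; k=4: 42504+0+69·77·59=355971 → min 55708 | R..U: k=3: 0+20296+77·4·9=23068; k=4: 23716+40887+77·77·9=117964; k=5: 36344+0+77·59·9=77231 → min 23068.
Length 5: P..T: k=1: 0+55708+8·69·59=88276; k=2: 42504+36344+8·77·59=115192; k=3: 23460+18172+8·4·59=43520; k=4: 25924+0+8·77·59=62268 → min 43520 | Q..U: k=2: 0+23068+69·77·9=70885; k=3: 21252+20296+69·4·9=44032; k=4: 42504+40887+69·77·9=131208; k=5: 55708+0+69·59·9=92347 → min 44032.
Top-level splits: k=1: (P..P)·(Q..U) → 0+44032+8·69·9 = 49000; k=2: (P..Q)·(R..U) → 42504+23068+8·77·9 = 71116; k=3: (P..R)·(S..U) → 23460+20296+8·4·9 = 44044; k=4: (P..S)·(T..U) → 25924+40887+8·77·9 = 72355; k=5: (P..T)·(U..U) → 43520+0+8·59·9 = 47768.
Best split is after R, i.e. k = 3.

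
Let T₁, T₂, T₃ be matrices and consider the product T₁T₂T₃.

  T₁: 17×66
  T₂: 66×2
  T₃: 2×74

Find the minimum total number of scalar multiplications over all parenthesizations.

Order (T₁(T₂T₃)): (T₂T₃): 66×2 by 2×74 → 66×74, cost 66·2·74 = 9768; (T₁(T₂T₃)): 17×66 by 66×74 → 17×74, cost 17·66·74 = 83028; cumulative 92796. Total 92796.
Order ((T₁T₂)T₃): (T₁T₂): 17×66 by 66×2 → 17×2, cost 17·66·2 = 2244; ((T₁T₂)T₃): 17×2 by 2×74 → 17×74, cost 17·2·74 = 2516; cumulative 4760. Total 4760.
Minimum: 4760.

4760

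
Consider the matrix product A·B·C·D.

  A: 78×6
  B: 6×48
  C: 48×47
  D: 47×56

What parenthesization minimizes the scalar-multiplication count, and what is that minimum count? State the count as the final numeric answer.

55536

Adjacent pairs: AB = 78·6·48 = 22464; BC = 6·48·47 = 13536; CD = 48·47·56 = 126336.
Length 3: A..C: k=1: 0+13536+78·6·47=35532; k=2: 22464+0+78·48·47=198432 → min 35532 | B..D: k=2: 0+126336+6·48·56=142464; k=3: 13536+0+6·47·56=29328 → min 29328.
Length 4: A..D: k=1: 0+29328+78·6·56=55536; k=2: 22464+126336+78·48·56=358464; k=3: 35532+0+78·47·56=240828 → min 55536.
Optimal parenthesization: (A·((B·C)·D)) with cost 55536.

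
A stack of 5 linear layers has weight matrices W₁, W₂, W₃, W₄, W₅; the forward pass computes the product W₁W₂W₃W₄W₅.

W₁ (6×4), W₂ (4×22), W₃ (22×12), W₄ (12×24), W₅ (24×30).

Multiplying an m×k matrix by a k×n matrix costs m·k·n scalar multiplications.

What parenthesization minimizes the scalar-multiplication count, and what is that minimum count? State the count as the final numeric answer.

5808

Adjacent pairs: W₁W₂ = 6·4·22 = 528; W₂W₃ = 4·22·12 = 1056; W₃W₄ = 22·12·24 = 6336; W₄W₅ = 12·24·30 = 8640.
Length 3: W₁..W₃: k=1: 0+1056+6·4·12=1344; k=2: 528+0+6·22·12=2112 → min 1344 | W₂..W₄: k=2: 0+6336+4·22·24=8448; k=3: 1056+0+4·12·24=2208 → min 2208 | W₃..W₅: k=3: 0+8640+22·12·30=16560; k=4: 6336+0+22·24·30=22176 → min 16560.
Length 4: W₁..W₄: k=1: 0+2208+6·4·24=2784; k=2: 528+6336+6·22·24=10032; k=3: 1344+0+6·12·24=3072 → min 2784 | W₂..W₅: k=2: 0+16560+4·22·30=19200; k=3: 1056+8640+4·12·30=11136; k=4: 2208+0+4·24·30=5088 → min 5088.
Length 5: W₁..W₅: k=1: 0+5088+6·4·30=5808; k=2: 528+16560+6·22·30=21048; k=3: 1344+8640+6·12·30=12144; k=4: 2784+0+6·24·30=7104 → min 5808.
Optimal parenthesization: (W₁(((W₂W₃)W₄)W₅)) with cost 5808.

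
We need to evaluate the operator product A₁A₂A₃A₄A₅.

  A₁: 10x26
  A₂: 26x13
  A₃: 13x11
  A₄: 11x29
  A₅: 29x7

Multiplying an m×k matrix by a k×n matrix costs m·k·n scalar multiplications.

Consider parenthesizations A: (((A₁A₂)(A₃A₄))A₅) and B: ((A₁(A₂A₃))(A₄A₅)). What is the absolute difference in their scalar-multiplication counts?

3746

Order A = (((A₁A₂)(A₃A₄))A₅): (A₁A₂): 10×26 by 26×13 → 10×13, cost 10·26·13 = 3380; (A₃A₄): 13×11 by 11×29 → 13×29, cost 13·11·29 = 4147; ((A₁A₂)(A₃A₄)): 10×13 by 13×29 → 10×29, cost 10·13·29 = 3770; cumulative 11297; (((A₁A₂)(A₃A₄))A₅): 10×29 by 29×7 → 10×7, cost 10·29·7 = 2030; cumulative 13327. Total 13327.
Order B = ((A₁(A₂A₃))(A₄A₅)): (A₂A₃): 26×13 by 13×11 → 26×11, cost 26·13·11 = 3718; (A₁(A₂A₃)): 10×26 by 26×11 → 10×11, cost 10·26·11 = 2860; cumulative 6578; (A₄A₅): 11×29 by 29×7 → 11×7, cost 11·29·7 = 2233; ((A₁(A₂A₃))(A₄A₅)): 10×11 by 11×7 → 10×7, cost 10·11·7 = 770; cumulative 9581. Total 9581.
Difference: |13327 − 9581| = 3746.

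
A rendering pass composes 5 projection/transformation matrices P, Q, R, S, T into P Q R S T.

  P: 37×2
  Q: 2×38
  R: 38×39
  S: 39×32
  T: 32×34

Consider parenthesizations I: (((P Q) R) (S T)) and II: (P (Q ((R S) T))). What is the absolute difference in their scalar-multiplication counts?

Order I = (((P Q) R) (S T)): (P Q): 37×2 by 2×38 → 37×38, cost 37·2·38 = 2812; ((P Q) R): 37×38 by 38×39 → 37×39, cost 37·38·39 = 54834; cumulative 57646; (S T): 39×32 by 32×34 → 39×34, cost 39·32·34 = 42432; (((P Q) R) (S T)): 37×39 by 39×34 → 37×34, cost 37·39·34 = 49062; cumulative 149140. Total 149140.
Order II = (P (Q ((R S) T))): (R S): 38×39 by 39×32 → 38×32, cost 38·39·32 = 47424; ((R S) T): 38×32 by 32×34 → 38×34, cost 38·32·34 = 41344; cumulative 88768; (Q ((R S) T)): 2×38 by 38×34 → 2×34, cost 2·38·34 = 2584; cumulative 91352; (P (Q ((R S) T))): 37×2 by 2×34 → 37×34, cost 37·2·34 = 2516; cumulative 93868. Total 93868.
Difference: |149140 − 93868| = 55272.

55272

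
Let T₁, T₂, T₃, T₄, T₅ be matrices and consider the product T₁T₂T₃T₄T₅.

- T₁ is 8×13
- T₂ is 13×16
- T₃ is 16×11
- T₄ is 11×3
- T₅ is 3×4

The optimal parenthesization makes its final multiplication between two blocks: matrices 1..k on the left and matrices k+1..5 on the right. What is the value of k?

4

Adjacent pairs: T₁T₂ = 8·13·16 = 1664; T₂T₃ = 13·16·11 = 2288; T₃T₄ = 16·11·3 = 528; T₄T₅ = 11·3·4 = 132.
Length 3: T₁..T₃: k=1: 0+2288+8·13·11=3432; k=2: 1664+0+8·16·11=3072 → min 3072 | T₂..T₄: k=2: 0+528+13·16·3=1152; k=3: 2288+0+13·11·3=2717 → min 1152 | T₃..T₅: k=3: 0+132+16·11·4=836; k=4: 528+0+16·3·4=720 → min 720.
Length 4: T₁..T₄: k=1: 0+1152+8·13·3=1464; k=2: 1664+528+8·16·3=2576; k=3: 3072+0+8·11·3=3336 → min 1464 | T₂..T₅: k=2: 0+720+13·16·4=1552; k=3: 2288+132+13·11·4=2992; k=4: 1152+0+13·3·4=1308 → min 1308.
Top-level splits: k=1: (T₁..T₁)·(T₂..T₅) → 0+1308+8·13·4 = 1724; k=2: (T₁..T₂)·(T₃..T₅) → 1664+720+8·16·4 = 2896; k=3: (T₁..T₃)·(T₄..T₅) → 3072+132+8·11·4 = 3556; k=4: (T₁..T₄)·(T₅..T₅) → 1464+0+8·3·4 = 1560.
Best split is after T₄, i.e. k = 4.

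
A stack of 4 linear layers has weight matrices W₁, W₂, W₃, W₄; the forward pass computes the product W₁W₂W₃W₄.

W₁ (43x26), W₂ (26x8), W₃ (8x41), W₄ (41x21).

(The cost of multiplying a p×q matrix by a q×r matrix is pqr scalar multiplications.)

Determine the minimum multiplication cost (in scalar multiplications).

Adjacent pairs: W₁W₂ = 43·26·8 = 8944; W₂W₃ = 26·8·41 = 8528; W₃W₄ = 8·41·21 = 6888.
Length 3: W₁..W₃: k=1: 0+8528+43·26·41=54366; k=2: 8944+0+43·8·41=23048 → min 23048 | W₂..W₄: k=2: 0+6888+26·8·21=11256; k=3: 8528+0+26·41·21=30914 → min 11256.
Length 4: W₁..W₄: k=1: 0+11256+43·26·21=34734; k=2: 8944+6888+43·8·21=23056; k=3: 23048+0+43·41·21=60071 → min 23056.
Optimal order: ((W₁W₂)(W₃W₄)) with cost 23056.

23056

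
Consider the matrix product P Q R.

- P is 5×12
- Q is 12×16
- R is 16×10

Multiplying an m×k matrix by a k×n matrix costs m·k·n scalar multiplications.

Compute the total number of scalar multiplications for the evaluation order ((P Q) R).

(P Q): 5×12 by 12×16 → 5×16, cost 5·12·16 = 960
((P Q) R): 5×16 by 16×10 → 5×10, cost 5·16·10 = 800; cumulative 1760
Total: 1760 scalar multiplications.

1760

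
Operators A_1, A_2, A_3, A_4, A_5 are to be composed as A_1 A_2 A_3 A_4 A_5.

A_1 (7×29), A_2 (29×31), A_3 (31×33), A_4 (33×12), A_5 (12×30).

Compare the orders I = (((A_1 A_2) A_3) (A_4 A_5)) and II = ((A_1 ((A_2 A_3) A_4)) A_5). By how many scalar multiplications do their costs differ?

Order I = (((A_1 A_2) A_3) (A_4 A_5)): (A_1 A_2): 7×29 by 29×31 → 7×31, cost 7·29·31 = 6293; ((A_1 A_2) A_3): 7×31 by 31×33 → 7×33, cost 7·31·33 = 7161; cumulative 13454; (A_4 A_5): 33×12 by 12×30 → 33×30, cost 33·12·30 = 11880; (((A_1 A_2) A_3) (A_4 A_5)): 7×33 by 33×30 → 7×30, cost 7·33·30 = 6930; cumulative 32264. Total 32264.
Order II = ((A_1 ((A_2 A_3) A_4)) A_5): (A_2 A_3): 29×31 by 31×33 → 29×33, cost 29·31·33 = 29667; ((A_2 A_3) A_4): 29×33 by 33×12 → 29×12, cost 29·33·12 = 11484; cumulative 41151; (A_1 ((A_2 A_3) A_4)): 7×29 by 29×12 → 7×12, cost 7·29·12 = 2436; cumulative 43587; ((A_1 ((A_2 A_3) A_4)) A_5): 7×12 by 12×30 → 7×30, cost 7·12·30 = 2520; cumulative 46107. Total 46107.
Difference: |32264 − 46107| = 13843.

13843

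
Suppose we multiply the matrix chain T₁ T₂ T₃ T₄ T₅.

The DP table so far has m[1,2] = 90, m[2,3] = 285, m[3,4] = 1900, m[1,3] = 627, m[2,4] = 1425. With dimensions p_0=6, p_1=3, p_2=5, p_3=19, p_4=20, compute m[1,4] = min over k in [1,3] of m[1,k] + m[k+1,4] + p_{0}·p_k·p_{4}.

m[1,4] = min over k∈[1,3] of m[1,k]+m[k+1,4]+p_{0}·p_k·p_{4}.
k=1: 0 + 1425 + 6·3·20 = 1785; k=2: 90 + 1900 + 6·5·20 = 2590; k=3: 627 + 0 + 6·19·20 = 2907.
Minimum: 1785 at k=1.

1785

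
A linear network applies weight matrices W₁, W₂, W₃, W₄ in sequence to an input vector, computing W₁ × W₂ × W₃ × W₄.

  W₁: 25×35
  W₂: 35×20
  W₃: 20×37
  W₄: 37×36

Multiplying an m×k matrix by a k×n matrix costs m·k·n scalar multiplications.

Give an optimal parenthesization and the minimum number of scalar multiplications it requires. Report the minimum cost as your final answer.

62140

Adjacent pairs: W₁W₂ = 25·35·20 = 17500; W₂W₃ = 35·20·37 = 25900; W₃W₄ = 20·37·36 = 26640.
Length 3: W₁..W₃: k=1: 0+25900+25·35·37=58275; k=2: 17500+0+25·20·37=36000 → min 36000 | W₂..W₄: k=2: 0+26640+35·20·36=51840; k=3: 25900+0+35·37·36=72520 → min 51840.
Length 4: W₁..W₄: k=1: 0+51840+25·35·36=83340; k=2: 17500+26640+25·20·36=62140; k=3: 36000+0+25·37·36=69300 → min 62140.
Optimal parenthesization: ((W₁ × W₂) × (W₃ × W₄)) with cost 62140.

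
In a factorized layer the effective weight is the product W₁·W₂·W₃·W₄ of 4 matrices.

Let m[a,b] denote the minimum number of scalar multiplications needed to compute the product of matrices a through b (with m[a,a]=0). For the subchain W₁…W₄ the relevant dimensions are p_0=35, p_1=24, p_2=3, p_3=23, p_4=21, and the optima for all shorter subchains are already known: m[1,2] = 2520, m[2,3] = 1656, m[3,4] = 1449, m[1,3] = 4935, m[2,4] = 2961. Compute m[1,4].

6174

m[1,4] = min over k∈[1,3] of m[1,k]+m[k+1,4]+p_{0}·p_k·p_{4}.
k=1: 0 + 2961 + 35·24·21 = 20601; k=2: 2520 + 1449 + 35·3·21 = 6174; k=3: 4935 + 0 + 35·23·21 = 21840.
Minimum: 6174 at k=2.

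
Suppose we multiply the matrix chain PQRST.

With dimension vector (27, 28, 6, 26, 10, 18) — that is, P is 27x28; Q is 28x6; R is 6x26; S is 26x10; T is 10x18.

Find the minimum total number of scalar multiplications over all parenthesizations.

Adjacent pairs: PQ = 27·28·6 = 4536; QR = 28·6·26 = 4368; RS = 6·26·10 = 1560; ST = 26·10·18 = 4680.
Length 3: P..R: k=1: 0+4368+27·28·26=24024; k=2: 4536+0+27·6·26=8748 → min 8748 | Q..S: k=2: 0+1560+28·6·10=3240; k=3: 4368+0+28·26·10=11648 → min 3240 | R..T: k=3: 0+4680+6·26·18=7488; k=4: 1560+0+6·10·18=2640 → min 2640.
Length 4: P..S: k=1: 0+3240+27·28·10=10800; k=2: 4536+1560+27·6·10=7716; k=3: 8748+0+27·26·10=15768 → min 7716 | Q..T: k=2: 0+2640+28·6·18=5664; k=3: 4368+4680+28·26·18=22152; k=4: 3240+0+28·10·18=8280 → min 5664.
Length 5: P..T: k=1: 0+5664+27·28·18=19272; k=2: 4536+2640+27·6·18=10092; k=3: 8748+4680+27·26·18=26064; k=4: 7716+0+27·10·18=12576 → min 10092.
Optimal order: ((PQ)((RS)T)) with cost 10092.

10092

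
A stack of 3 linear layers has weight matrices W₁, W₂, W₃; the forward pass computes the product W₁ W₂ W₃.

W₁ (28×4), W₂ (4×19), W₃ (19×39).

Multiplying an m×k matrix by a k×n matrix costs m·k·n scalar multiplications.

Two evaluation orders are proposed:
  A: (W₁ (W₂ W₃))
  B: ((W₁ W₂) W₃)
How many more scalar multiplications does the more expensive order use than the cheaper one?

Order A = (W₁ (W₂ W₃)): (W₂ W₃): 4×19 by 19×39 → 4×39, cost 4·19·39 = 2964; (W₁ (W₂ W₃)): 28×4 by 4×39 → 28×39, cost 28·4·39 = 4368; cumulative 7332. Total 7332.
Order B = ((W₁ W₂) W₃): (W₁ W₂): 28×4 by 4×19 → 28×19, cost 28·4·19 = 2128; ((W₁ W₂) W₃): 28×19 by 19×39 → 28×39, cost 28·19·39 = 20748; cumulative 22876. Total 22876.
Difference: |7332 − 22876| = 15544.

15544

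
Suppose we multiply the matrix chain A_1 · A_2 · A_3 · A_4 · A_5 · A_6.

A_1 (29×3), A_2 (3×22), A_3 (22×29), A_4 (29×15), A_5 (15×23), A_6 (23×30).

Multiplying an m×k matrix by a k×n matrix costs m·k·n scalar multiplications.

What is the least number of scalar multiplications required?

8934

Adjacent pairs: A_1A_2 = 29·3·22 = 1914; A_2A_3 = 3·22·29 = 1914; A_3A_4 = 22·29·15 = 9570; A_4A_5 = 29·15·23 = 10005; A_5A_6 = 15·23·30 = 10350.
Length 3: A_1..A_3: k=1: 0+1914+29·3·29=4437; k=2: 1914+0+29·22·29=20416 → min 4437 | A_2..A_4: k=2: 0+9570+3·22·15=10560; k=3: 1914+0+3·29·15=3219 → min 3219 | A_3..A_5: k=3: 0+10005+22·29·23=24679; k=4: 9570+0+22·15·23=17160 → min 17160 | A_4..A_6: k=4: 0+10350+29·15·30=23400; k=5: 10005+0+29·23·30=30015 → min 23400.
Length 4: A_1..A_4: k=1: 0+3219+29·3·15=4524; k=2: 1914+9570+29·22·15=21054; k=3: 4437+0+29·29·15=17052 → min 4524 | A_2..A_5: k=2: 0+17160+3·22·23=18678; k=3: 1914+10005+3·29·23=13920; k=4: 3219+0+3·15·23=4254 → min 4254 | A_3..A_6: k=3: 0+23400+22·29·30=42540; k=4: 9570+10350+22·15·30=29820; k=5: 17160+0+22·23·30=32340 → min 29820.
Length 5: A_1..A_5: k=1: 0+4254+29·3·23=6255; k=2: 1914+17160+29·22·23=33748; k=3: 4437+10005+29·29·23=33785; k=4: 4524+0+29·15·23=14529 → min 6255 | A_2..A_6: k=2: 0+29820+3·22·30=31800; k=3: 1914+23400+3·29·30=27924; k=4: 3219+10350+3·15·30=14919; k=5: 4254+0+3·23·30=6324 → min 6324.
Length 6: A_1..A_6: k=1: 0+6324+29·3·30=8934; k=2: 1914+29820+29·22·30=50874; k=3: 4437+23400+29·29·30=53067; k=4: 4524+10350+29·15·30=27924; k=5: 6255+0+29·23·30=26265 → min 8934.
Optimal order: (A_1 · ((((A_2 · A_3) · A_4) · A_5) · A_6)) with cost 8934.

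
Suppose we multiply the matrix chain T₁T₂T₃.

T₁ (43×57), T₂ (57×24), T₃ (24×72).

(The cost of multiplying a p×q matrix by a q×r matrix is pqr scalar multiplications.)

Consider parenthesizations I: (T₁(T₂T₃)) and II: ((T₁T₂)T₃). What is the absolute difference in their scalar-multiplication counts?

Order I = (T₁(T₂T₃)): (T₂T₃): 57×24 by 24×72 → 57×72, cost 57·24·72 = 98496; (T₁(T₂T₃)): 43×57 by 57×72 → 43×72, cost 43·57·72 = 176472; cumulative 274968. Total 274968.
Order II = ((T₁T₂)T₃): (T₁T₂): 43×57 by 57×24 → 43×24, cost 43·57·24 = 58824; ((T₁T₂)T₃): 43×24 by 24×72 → 43×72, cost 43·24·72 = 74304; cumulative 133128. Total 133128.
Difference: |274968 − 133128| = 141840.

141840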